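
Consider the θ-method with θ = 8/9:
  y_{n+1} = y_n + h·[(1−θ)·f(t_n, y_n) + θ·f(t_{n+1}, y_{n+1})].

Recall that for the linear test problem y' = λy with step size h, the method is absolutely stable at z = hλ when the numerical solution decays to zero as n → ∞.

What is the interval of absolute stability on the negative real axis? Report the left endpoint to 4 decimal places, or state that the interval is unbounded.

With y'=λy (z=hλ):
  y_{n+1} = y_n + z·[1/9·y_n + 8/9·y_{n+1}] ⇒ (1 − 8/9z)y_{n+1} = (1 + 1/9z)y_n
  so R(z) = (1 + 1/9z)/(1 − 8/9z).

Boundary: |R(x)|=1, x<0.
x=-0.91: |R|=0.4969
x=-2: |R|=0.2800
x=-10: |R|=0.0112
x=-100: |R|=0.1125
θ=8/9≥1/2 ⇒ |1+1/9x|<|1−8/9x| ∀x<0 ⇒ interval (−∞,0).

(−∞, 0) — no finite endpoint.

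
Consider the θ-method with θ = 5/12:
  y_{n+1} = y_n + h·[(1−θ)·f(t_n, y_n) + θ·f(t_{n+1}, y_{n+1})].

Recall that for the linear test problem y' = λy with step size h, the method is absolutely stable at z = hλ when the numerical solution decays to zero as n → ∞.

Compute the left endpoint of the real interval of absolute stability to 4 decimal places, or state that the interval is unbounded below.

Test eqn y'=λy, z=hλ:
  y_{n+1} = y_n + z·[7/12·y_n + 5/12·y_{n+1}] ⇒ (1 − 5/12z)y_{n+1} = (1 + 7/12z)y_n
  so R(z) = (1 + 7/12z)/(1 − 5/12z).

Boundary: |R(x)|=1, x<0.
x=-0.96: |R|=0.3143
R=−1: 1+7/12x = −1+5/12x ⇒ -1/6x=2 ⇒ x=2/(-1/6)=-12.0000
Confirm numerically:
  x=-9.229: |R|=0.90469 <1
  x=-9.216: |R|=0.90413 <1
  x=-7.067: |R|=0.79157 <1
  x=-4.903: |R|=0.61128 <1
  x=-12.600: |R|=1.01600 >1
  x=-12.332: |R|=1.00901 >1
  x=-12.226: |R|=1.00618 >1
Stable set (-12.0000, 0).

z* = -12.0000.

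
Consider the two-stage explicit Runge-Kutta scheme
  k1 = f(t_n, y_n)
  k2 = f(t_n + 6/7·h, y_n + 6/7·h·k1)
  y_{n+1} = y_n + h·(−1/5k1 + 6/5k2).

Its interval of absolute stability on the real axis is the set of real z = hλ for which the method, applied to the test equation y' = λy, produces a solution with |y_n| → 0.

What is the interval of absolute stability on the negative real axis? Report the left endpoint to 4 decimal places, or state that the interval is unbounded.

On y'=λy, z=hλ:
  k1=λy_n ⇒ h·k1=z·y_n;  k2=λ(1+6/7z)y_n ⇒ h·k2=z(1+6/7z)y_n
  y_{n+1}/y_n = 1 − 1/5z + 6/5z(1+6/7z) = 1 + z + 36/35z²
  so R(z) = 1 + z + 36/35z².

Find x<0 with |R(x)|<1.
x=-1.55: |R|=1.9211
R=1: x+36/35x²=0 ⇒ x=−35/36=-0.9722; min R=1−1/(4·36/35)=0.7569>−1
Confirm numerically:
  x=-0.946: |R|=0.97449 <1
  x=-0.827: |R|=0.87647 <1
  x=-0.472: |R|=0.75715 <1
  x=-0.441: |R|=0.75904 <1
  x=-1.224: |R|=1.31698 >1
  x=-1.098: |R|=1.14205 >1
So |R|<1 on (-0.9722, 0).

z∈(-0.9722,0).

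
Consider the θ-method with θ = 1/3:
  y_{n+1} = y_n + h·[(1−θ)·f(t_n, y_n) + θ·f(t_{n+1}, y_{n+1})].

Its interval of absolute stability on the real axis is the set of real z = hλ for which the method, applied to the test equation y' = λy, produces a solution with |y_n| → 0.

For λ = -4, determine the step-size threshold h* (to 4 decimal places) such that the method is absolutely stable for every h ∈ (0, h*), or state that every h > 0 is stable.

(-6.0000,0); λ=-4 ⇒ h* = (6)/4 = 1.5000.

Set f=λy, z=hλ:
  y_{n+1} = y_n + z·[2/3·y_n + 1/3·y_{n+1}] ⇒ (1 − 1/3z)y_{n+1} = (1 + 2/3z)y_n
  so R(z) = (1 + 2/3z)/(1 − 1/3z).

Need |R(x)|<1, x<0.
x=-1.58: |R|=0.0349
R=−1: 1+2/3x = −1+1/3x ⇒ -1/3x=2 ⇒ x=2/(-1/3)=-6.0000
Confirm numerically:
  x=-5.100: |R|=0.88889 <1
  x=-5.060: |R|=0.88337 <1
  x=-3.295: |R|=0.57029 <1
  x=-6.224: |R|=1.02428 >1
  x=-6.122: |R|=1.01337 >1
Stable set (-6.0000, 0).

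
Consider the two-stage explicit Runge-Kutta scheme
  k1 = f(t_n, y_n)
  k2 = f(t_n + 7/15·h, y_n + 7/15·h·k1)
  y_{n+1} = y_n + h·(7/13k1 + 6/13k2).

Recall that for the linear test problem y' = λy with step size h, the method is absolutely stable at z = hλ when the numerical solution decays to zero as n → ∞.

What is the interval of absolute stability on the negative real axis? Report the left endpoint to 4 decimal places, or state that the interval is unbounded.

With y'=λy (z=hλ):
  k1=λy_n ⇒ h·k1=z·y_n;  k2=λ(1+7/15z)y_n ⇒ h·k2=z(1+7/15z)y_n
  y_{n+1}/y_n = 1 + 7/13z + 6/13z(1+7/15z) = 1 + z + 14/65z²
  ⇒ R(z) = 1 + z + 14/65z².

Solve |R(x)|<1 on ℝ⁻.
x=-0.69: |R|=0.4125
R=1: x+14/65x²=0 ⇒ x=−65/14=-4.6429; min R=1−1/(4·14/65)=-0.1607>−1
Confirm numerically:
  x=-3.667: |R|=0.22925 <1
  x=-3.586: |R|=0.18372 <1
  x=-3.397: |R|=0.08845 <1
  x=-3.101: |R|=0.02982 <1
  x=-5.024: |R|=1.41243 >1
  x=-4.873: |R|=1.24155 >1
  x=-4.719: |R|=1.07739 >1
Stable set (-4.6429, 0).

z∈(-4.6429,0).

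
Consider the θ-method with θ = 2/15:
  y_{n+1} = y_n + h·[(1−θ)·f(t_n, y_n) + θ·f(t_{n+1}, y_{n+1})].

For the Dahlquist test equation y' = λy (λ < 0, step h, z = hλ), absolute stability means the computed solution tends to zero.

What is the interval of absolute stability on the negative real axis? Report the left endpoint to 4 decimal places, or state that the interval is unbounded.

(-2.7273, 0).

With y'=λy (z=hλ):
  y_{n+1} = y_n + z·[13/15·y_n + 2/15·y_{n+1}] ⇒ (1 − 2/15z)y_{n+1} = (1 + 13/15z)y_n
  Hence R(z) = (1 + 13/15z)/(1 − 2/15z).

Boundary: |R(x)|=1, x<0.
x=-0.7: |R|=0.3598
R=−1: 1+13/15x = −1+2/15x ⇒ -11/15x=2 ⇒ x=2/(-11/15)=-2.7273
Confirm numerically:
  x=-1.677: |R|=0.37055 <1
  x=-1.490: |R|=0.24305 <1
  x=-1.474: |R|=0.23189 <1
  x=-3.074: |R|=1.18035 >1
  x=-2.879: |R|=1.08040 >1
  x=-2.856: |R|=1.06837 >1
Stable set (-2.7273, 0).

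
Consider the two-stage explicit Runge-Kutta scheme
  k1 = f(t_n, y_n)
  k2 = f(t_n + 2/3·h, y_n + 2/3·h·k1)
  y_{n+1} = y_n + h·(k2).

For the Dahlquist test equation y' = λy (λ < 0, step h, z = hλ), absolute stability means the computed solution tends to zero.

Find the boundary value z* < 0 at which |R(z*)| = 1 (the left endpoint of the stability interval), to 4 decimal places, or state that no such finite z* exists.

Set f=λy, z=hλ:
  k1=λy_n ⇒ h·k1=z·y_n;  k2=λ(1+2/3z)y_n ⇒ h·k2=z(1+2/3z)y_n
  y_{n+1}/y_n = 1 + z(1+2/3z) = 1 + z + 2/3z²
  Hence R(z) = 1 + z + 2/3z².

Need |R(x)|<1, x<0.
x=-0.32: |R|=0.7483
R=1: x+2/3x²=0 ⇒ x=−3/2=-1.5000; min R=1−1/(4·2/3)=0.6250>−1
Confirm numerically:
  x=-1.287: |R|=0.81725 <1
  x=-0.675: |R|=0.62875 <1
  x=-0.622: |R|=0.63592 <1
  x=-2.050: |R|=1.75167 >1
  x=-1.723: |R|=1.25615 >1
  x=-1.636: |R|=1.14833 >1
So |R|<1 on (-1.5000, 0).

z* = -1.5000.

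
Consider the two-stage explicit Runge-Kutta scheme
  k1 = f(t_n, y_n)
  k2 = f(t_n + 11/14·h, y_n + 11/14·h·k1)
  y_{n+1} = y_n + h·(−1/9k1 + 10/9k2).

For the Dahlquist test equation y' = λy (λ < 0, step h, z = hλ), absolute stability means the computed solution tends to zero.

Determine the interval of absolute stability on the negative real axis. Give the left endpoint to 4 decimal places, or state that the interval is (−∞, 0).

Set f=λy, z=hλ:
  k1=λy_n ⇒ h·k1=z·y_n;  k2=λ(1+11/14z)y_n ⇒ h·k2=z(1+11/14z)y_n
  y_{n+1}/y_n = 1 − 1/9z + 10/9z(1+11/14z) = 1 + z + 55/63z²
  so R(z) = 1 + z + 55/63z².

Find x<0 with |R(x)|<1.
x=-0.32: |R|=0.7694
R=1: x+55/63x²=0 ⇒ x=−63/55=-1.1455; min R=1−1/(4·55/63)=0.7136>−1
Confirm numerically:
  x=-1.012: |R|=0.88209 <1
  x=-0.671: |R|=0.72207 <1
  x=-0.569: |R|=0.71365 <1
  x=-1.539: |R|=1.52876 >1
  x=-1.306: |R|=1.18305 >1
  x=-1.203: |R|=1.06044 >1
Interval (-1.1455, 0).

z∈(-1.1455,0).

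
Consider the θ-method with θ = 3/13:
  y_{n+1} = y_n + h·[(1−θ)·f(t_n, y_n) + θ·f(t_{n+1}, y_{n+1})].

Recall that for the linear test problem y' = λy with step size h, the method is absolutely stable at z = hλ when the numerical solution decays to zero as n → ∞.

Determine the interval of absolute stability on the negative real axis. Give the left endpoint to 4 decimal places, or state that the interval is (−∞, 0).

(-3.7143, 0).

Test eqn y'=λy, z=hλ:
  y_{n+1} = y_n + z·[10/13·y_n + 3/13·y_{n+1}] ⇒ (1 − 3/13z)y_{n+1} = (1 + 10/13z)y_n
  so R(z) = (1 + 10/13z)/(1 − 3/13z).

Boundary: |R(x)|=1, x<0.
x=-0.9: |R|=0.2548
R=−1: 1+10/13x = −1+3/13x ⇒ -7/13x=2 ⇒ x=2/(-7/13)=-3.7143
Confirm numerically:
  x=-3.564: |R|=0.95560 <1
  x=-3.336: |R|=0.88491 <1
  x=-2.946: |R|=0.75373 <1
  x=-2.248: |R|=0.48015 <1
  x=-4.247: |R|=1.14487 >1
  x=-3.965: |R|=1.07050 >1
Stable set (-3.7143, 0).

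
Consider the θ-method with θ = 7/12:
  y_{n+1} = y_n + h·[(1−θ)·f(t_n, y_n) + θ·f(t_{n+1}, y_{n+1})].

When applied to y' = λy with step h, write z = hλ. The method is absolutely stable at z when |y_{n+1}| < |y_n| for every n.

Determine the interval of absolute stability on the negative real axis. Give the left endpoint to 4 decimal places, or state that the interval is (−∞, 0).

Test eqn y'=λy, z=hλ:
  y_{n+1} = y_n + z·[5/12·y_n + 7/12·y_{n+1}] ⇒ (1 − 7/12z)y_{n+1} = (1 + 5/12z)y_n
  R(z) = (1 + 5/12z)/(1 − 7/12z).

Need |R(x)|<1, x<0.
x=-0.48: |R|=0.6250
x=-2: |R|=0.0769
x=-10: |R|=0.4634
x=-100: |R|=0.6854
θ=7/12≥1/2 ⇒ |1+5/12x|<|1−7/12x| ∀x<0 ⇒ unbounded interval.

unbounded; (−∞, 0).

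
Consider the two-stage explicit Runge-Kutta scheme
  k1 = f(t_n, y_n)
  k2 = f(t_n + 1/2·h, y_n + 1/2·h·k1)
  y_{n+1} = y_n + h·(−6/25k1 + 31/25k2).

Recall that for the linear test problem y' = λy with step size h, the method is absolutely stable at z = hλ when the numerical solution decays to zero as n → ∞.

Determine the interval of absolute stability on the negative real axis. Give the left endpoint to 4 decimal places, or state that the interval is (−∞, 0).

z∈(-1.6129,0).

With y'=λy (z=hλ):
  k1=λy_n ⇒ h·k1=z·y_n;  k2=λ(1+1/2z)y_n ⇒ h·k2=z(1+1/2z)y_n
  y_{n+1}/y_n = 1 − 6/25z + 31/25z(1+1/2z) = 1 + z + 31/50z²
  so R(z) = 1 + z + 31/50z².

Solve |R(x)|<1 on ℝ⁻.
x=-1.61: |R|=0.9971
R=1: x+31/50x²=0 ⇒ x=−50/31=-1.6129; min R=1−1/(4·31/50)=0.5968>−1
Confirm numerically:
  x=-1.162: |R|=0.67515 <1
  x=-1.014: |R|=0.62348 <1
  x=-1.004: |R|=0.62097 <1
  x=-0.656: |R|=0.61081 <1
  x=-2.195: |R|=1.79218 >1
  x=-1.903: |R|=1.34227 >1
Stable set (-1.6129, 0).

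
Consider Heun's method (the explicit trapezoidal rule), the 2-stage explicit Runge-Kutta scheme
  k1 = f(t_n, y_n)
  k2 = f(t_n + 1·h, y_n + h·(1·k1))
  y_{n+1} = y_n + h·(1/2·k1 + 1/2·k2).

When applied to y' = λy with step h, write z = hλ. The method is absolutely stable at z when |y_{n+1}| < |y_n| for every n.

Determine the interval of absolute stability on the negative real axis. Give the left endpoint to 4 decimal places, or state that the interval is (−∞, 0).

z∈(-2.0000,0).

On y'=λy, z=hλ:
  order 2, 2-stage ⇒ R(z)=1+z+z^2/2
  (e.g. R(-1.37)=0.56845, |R|=0.56845)

Solve |R(x)|<1 on ℝ⁻.
x=-1.37: |R|=0.5685
|R(-1.42)|=0.5882 |R(-1.07)|=0.5025 |R(-0.81)|=0.5181
Bisect:
  x_lo=-2.5374 |R|=1.6819  x_hi=-0.3227 |R|=0.7294
  mid=-1.43005 |R|=0.59247 →hi
  mid=-1.98374 |R|=0.98387 →hi
  mid=-2.26059 |R|=1.29454 →lo
  mid=-2.12217 |R|=1.12963 →lo
  mid=-2.05295 |R|=1.05436 →lo
  mid=-2.01835 |R|=1.01852 →lo
  mid=-2.00104 |R|=1.00105 →lo
  mid=-1.99239 |R|=0.99242 →hi
  mid=-1.99672 |R|=0.99672 →hi
  ...
  [-2.00010,-1.99996] ⇒ x*=-2.0000
Stable set (-2.0000, 0).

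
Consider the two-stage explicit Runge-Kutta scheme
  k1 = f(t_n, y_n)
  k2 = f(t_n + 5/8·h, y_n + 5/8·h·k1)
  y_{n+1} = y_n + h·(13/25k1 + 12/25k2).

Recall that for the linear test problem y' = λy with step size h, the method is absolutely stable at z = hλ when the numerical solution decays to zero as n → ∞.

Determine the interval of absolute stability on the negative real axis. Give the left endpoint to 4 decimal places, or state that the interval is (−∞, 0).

Test eqn y'=λy, z=hλ:
  k1=λy_n ⇒ h·k1=z·y_n;  k2=λ(1+5/8z)y_n ⇒ h·k2=z(1+5/8z)y_n
  y_{n+1}/y_n = 1 + 13/25z + 12/25z(1+5/8z) = 1 + z + 3/10z²
  Hence R(z) = 1 + z + 3/10z².

Solve |R(x)|<1 on ℝ⁻.
x=-1.26: |R|=0.2163
R=1: x+3/10x²=0 ⇒ x=−10/3=-3.3333; min R=1−1/(4·3/10)=0.1667>−1
Confirm numerically:
  x=-3.067: |R|=0.75495 <1
  x=-2.271: |R|=0.27623 <1
  x=-1.526: |R|=0.17260 <1
  x=-3.698: |R|=1.40456 >1
  x=-3.622: |R|=1.31367 >1
  x=-3.427: |R|=1.09630 >1
Stable set (-3.3333, 0).

(-3.3333, 0).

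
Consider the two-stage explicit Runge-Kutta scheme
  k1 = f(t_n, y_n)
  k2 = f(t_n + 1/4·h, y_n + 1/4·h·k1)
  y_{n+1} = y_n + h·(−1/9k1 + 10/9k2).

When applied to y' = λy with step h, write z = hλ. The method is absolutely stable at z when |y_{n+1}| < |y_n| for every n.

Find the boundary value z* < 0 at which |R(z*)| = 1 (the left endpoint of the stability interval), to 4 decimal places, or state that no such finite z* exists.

z* = -3.6000.

Set f=λy, z=hλ:
  k1=λy_n ⇒ h·k1=z·y_n;  k2=λ(1+1/4z)y_n ⇒ h·k2=z(1+1/4z)y_n
  y_{n+1}/y_n = 1 − 1/9z + 10/9z(1+1/4z) = 1 + z + 5/18z²
  Hence R(z) = 1 + z + 5/18z².

Need |R(x)|<1, x<0.
x=-1.25: |R|=0.1840
R=1: x+5/18x²=0 ⇒ x=−18/5=-3.6000; min R=1−1/(4·5/18)=0.1000>−1
Confirm numerically:
  x=-3.511: |R|=0.91320 <1
  x=-1.942: |R|=0.10560 <1
  x=-1.817: |R|=0.10008 <1
  x=-3.932: |R|=1.36262 >1
  x=-3.741: |R|=1.14652 >1
Interval (-3.6000, 0).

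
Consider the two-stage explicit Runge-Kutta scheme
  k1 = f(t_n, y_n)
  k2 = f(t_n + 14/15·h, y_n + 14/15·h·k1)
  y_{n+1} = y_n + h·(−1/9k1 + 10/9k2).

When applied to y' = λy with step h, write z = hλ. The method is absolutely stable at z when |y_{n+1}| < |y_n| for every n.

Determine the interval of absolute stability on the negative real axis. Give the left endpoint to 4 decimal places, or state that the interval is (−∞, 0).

z∈(-0.9643,0).

Test eqn y'=λy, z=hλ:
  k1=λy_n ⇒ h·k1=z·y_n;  k2=λ(1+14/15z)y_n ⇒ h·k2=z(1+14/15z)y_n
  y_{n+1}/y_n = 1 − 1/9z + 10/9z(1+14/15z) = 1 + z + 28/27z²
  R(z) = 1 + z + 28/27z².

Boundary: |R(x)|=1, x<0.
x=-1.68: |R|=2.2469
R=1: x+28/27x²=0 ⇒ x=−27/28=-0.9643; min R=1−1/(4·28/27)=0.7589>−1
Confirm numerically:
  x=-0.804: |R|=0.86636 <1
  x=-0.581: |R|=0.76906 <1
  x=-0.524: |R|=0.76075 <1
  x=-0.478: |R|=0.75895 <1
  x=-1.185: |R|=1.27123 >1
  x=-1.149: |R|=1.22010 >1
Stable set (-0.9643, 0).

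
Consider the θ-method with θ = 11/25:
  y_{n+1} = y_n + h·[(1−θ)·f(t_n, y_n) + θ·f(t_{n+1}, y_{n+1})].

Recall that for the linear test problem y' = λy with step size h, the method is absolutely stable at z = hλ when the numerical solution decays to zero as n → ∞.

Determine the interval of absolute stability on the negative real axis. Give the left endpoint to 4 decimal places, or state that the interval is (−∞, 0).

z∈(-16.6667,0).

With y'=λy (z=hλ):
  y_{n+1} = y_n + z·[14/25·y_n + 11/25·y_{n+1}] ⇒ (1 − 11/25z)y_{n+1} = (1 + 14/25z)y_n
  R(z) = (1 + 14/25z)/(1 − 11/25z).

Need |R(x)|<1, x<0.
x=-1.45: |R|=0.1148
R=−1: 1+14/25x = −1+11/25x ⇒ -3/25x=2 ⇒ x=2/(-3/25)=-16.6667
Confirm numerically:
  x=-16.194: |R|=0.99302 <1
  x=-15.537: |R|=0.98270 <1
  x=-9.384: |R|=0.82961 <1
  x=-7.943: |R|=0.76711 <1
  x=-17.125: |R|=1.00644 >1
  x=-16.964: |R|=1.00422 >1
Interval (-16.6667, 0).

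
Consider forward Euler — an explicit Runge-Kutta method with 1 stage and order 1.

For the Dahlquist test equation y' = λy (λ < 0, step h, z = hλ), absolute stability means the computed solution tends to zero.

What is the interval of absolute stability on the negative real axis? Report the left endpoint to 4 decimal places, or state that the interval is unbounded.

On y'=λy, z=hλ:
  order 1, 1-stage ⇒ R(z)=1+z
  (e.g. R(-1.02)=-0.02000, |R|=0.02000)

Find x<0 with |R(x)|<1.
x=-1.02: |R|=0.0200
|R(-1.36)|=0.3600 |R(-1.33)|=0.3300 |R(-1.05)|=0.0500
Bisect:
  x_lo=-2.5433 |R|=1.5433  x_hi=-0.2324 |R|=0.7676
  mid=-1.38785 |R|=0.38785 →hi
  mid=-1.96556 |R|=0.96556 →hi
  mid=-2.25442 |R|=1.25442 →lo
  mid=-2.10999 |R|=1.10999 →lo
  mid=-2.03777 |R|=1.03777 →lo
  mid=-2.00167 |R|=1.00167 →lo
  mid=-1.98361 |R|=0.98361 →hi
  mid=-1.99264 |R|=0.99264 →hi
  mid=-1.99715 |R|=0.99715 →hi
  mid=-1.99941 |R|=0.99941 →hi
  ...
  [-2.00012,-1.99998] ⇒ x*=-2.0000
Interval (-2.0000, 0).

z∈(-2.0000,0).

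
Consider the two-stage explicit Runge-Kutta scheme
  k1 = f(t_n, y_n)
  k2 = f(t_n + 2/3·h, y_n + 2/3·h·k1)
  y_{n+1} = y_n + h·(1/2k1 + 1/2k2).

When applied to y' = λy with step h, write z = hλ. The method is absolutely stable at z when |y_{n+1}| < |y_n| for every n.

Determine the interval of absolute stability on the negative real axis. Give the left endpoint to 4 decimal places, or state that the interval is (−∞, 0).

z∈(-3.0000,0).

With y'=λy (z=hλ):
  k1=λy_n ⇒ h·k1=z·y_n;  k2=λ(1+2/3z)y_n ⇒ h·k2=z(1+2/3z)y_n
  y_{n+1}/y_n = 1 + 1/2z + 1/2z(1+2/3z) = 1 + z + 1/3z²
  so R(z) = 1 + z + 1/3z².

Boundary: |R(x)|=1, x<0.
x=-1.5: |R|=0.2500
R=1: x+1/3x²=0 ⇒ x=−3=-3.0000; min R=1−1/(4·1/3)=0.2500>−1
Confirm numerically:
  x=-2.201: |R|=0.41380 <1
  x=-1.947: |R|=0.31660 <1
  x=-1.853: |R|=0.29154 <1
  x=-3.556: |R|=1.65905 >1
  x=-3.174: |R|=1.18409 >1
Stable set (-3.0000, 0).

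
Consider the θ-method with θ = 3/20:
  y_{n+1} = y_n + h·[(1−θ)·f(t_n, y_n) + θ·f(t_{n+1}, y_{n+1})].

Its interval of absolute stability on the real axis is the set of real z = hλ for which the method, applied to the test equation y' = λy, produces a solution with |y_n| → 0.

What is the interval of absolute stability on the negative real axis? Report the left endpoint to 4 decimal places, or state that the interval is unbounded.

Set f=λy, z=hλ:
  y_{n+1} = y_n + z·[17/20·y_n + 3/20·y_{n+1}] ⇒ (1 − 3/20z)y_{n+1} = (1 + 17/20z)y_n
  Hence R(z) = (1 + 17/20z)/(1 − 3/20z).

Find x<0 with |R(x)|<1.
x=-1.02: |R|=0.1154
R=−1: 1+17/20x = −1+3/20x ⇒ -7/10x=2 ⇒ x=2/(-7/10)=-2.8571
Confirm numerically:
  x=-2.309: |R|=0.71501 <1
  x=-1.821: |R|=0.43031 <1
  x=-1.751: |R|=0.38677 <1
  x=-1.150: |R|=0.01919 <1
  x=-3.351: |R|=1.23006 >1
  x=-3.337: |R|=1.22385 >1
Stable set (-2.8571, 0).

(-2.8571, 0).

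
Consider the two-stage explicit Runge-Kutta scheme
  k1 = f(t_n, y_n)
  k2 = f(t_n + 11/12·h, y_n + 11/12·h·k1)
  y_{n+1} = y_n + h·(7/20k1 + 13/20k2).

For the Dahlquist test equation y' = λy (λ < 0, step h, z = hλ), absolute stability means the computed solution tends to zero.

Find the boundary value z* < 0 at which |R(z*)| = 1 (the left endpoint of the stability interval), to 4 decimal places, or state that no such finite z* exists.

With y'=λy (z=hλ):
  k1=λy_n ⇒ h·k1=z·y_n;  k2=λ(1+11/12z)y_n ⇒ h·k2=z(1+11/12z)y_n
  y_{n+1}/y_n = 1 + 7/20z + 13/20z(1+11/12z) = 1 + z + 143/240z²
  Hence R(z) = 1 + z + 143/240z².

Need |R(x)|<1, x<0.
x=-1.79: |R|=1.1191
R=1: x+143/240x²=0 ⇒ x=−240/143=-1.6783; min R=1−1/(4·143/240)=0.5804>−1
Confirm numerically:
  x=-1.017: |R|=0.59926 <1
  x=-0.762: |R|=0.58397 <1
  x=-0.707: |R|=0.59083 <1
  x=-0.679: |R|=0.59570 <1
  x=-2.112: |R|=1.54574 >1
  x=-1.798: |R|=1.12821 >1
Stable set (-1.6783, 0).

left endpoint -1.6783.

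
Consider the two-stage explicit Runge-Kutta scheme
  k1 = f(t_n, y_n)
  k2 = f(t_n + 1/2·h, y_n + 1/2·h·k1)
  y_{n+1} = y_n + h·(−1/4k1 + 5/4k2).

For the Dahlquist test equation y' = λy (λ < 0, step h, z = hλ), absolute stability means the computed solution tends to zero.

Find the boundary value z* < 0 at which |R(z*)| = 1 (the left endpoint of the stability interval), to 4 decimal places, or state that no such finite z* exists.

Set f=λy, z=hλ:
  k1=λy_n ⇒ h·k1=z·y_n;  k2=λ(1+1/2z)y_n ⇒ h·k2=z(1+1/2z)y_n
  y_{n+1}/y_n = 1 − 1/4z + 5/4z(1+1/2z) = 1 + z + 5/8z²
  ⇒ R(z) = 1 + z + 5/8z².

Solve |R(x)|<1 on ℝ⁻.
x=-1.58: |R|=0.9803
R=1: x+5/8x²=0 ⇒ x=−8/5=-1.6000; min R=1−1/(4·5/8)=0.6000>−1
Confirm numerically:
  x=-1.535: |R|=0.93764 <1
  x=-1.512: |R|=0.91684 <1
  x=-0.952: |R|=0.61444 <1
  x=-2.172: |R|=1.77649 >1
  x=-1.891: |R|=1.34393 >1
Stable set (-1.6000, 0).

z* = -1.6000.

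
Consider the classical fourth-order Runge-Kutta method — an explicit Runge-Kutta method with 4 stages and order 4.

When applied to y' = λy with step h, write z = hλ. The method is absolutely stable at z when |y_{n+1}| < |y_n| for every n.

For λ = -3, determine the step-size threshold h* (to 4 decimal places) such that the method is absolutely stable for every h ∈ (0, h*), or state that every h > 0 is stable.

(-2.7853,0); λ=-3 ⇒ h* = 0.9284.

On y'=λy, z=hλ:
  order 4, 4-stage ⇒ R(z)=1+z+z^2/2+z^3/6+z^4/24
  (e.g. R(-1.39)=0.28399, |R|=0.28399)

Need |R(x)|<1, x<0.
x=-1.39: |R|=0.2840
|R(-2.38)|=0.5422 |R(-2.2)|=0.4214 |R(-1.71)|=0.2749
Bisect:
  x_lo=-3.3024 |R|=2.1037  x_hi=-0.2502 |R|=0.7787
  mid=-1.77628 |R|=0.28202 →hi
  mid=-2.53934 |R|=0.68823 →hi
  mid=-2.92087 |R|=1.22440 →lo
  mid=-2.73011 |R|=0.91993 →hi
  mid=-2.82549 |R|=1.06231 →lo
  mid=-2.77780 |R|=0.98876 →hi
  mid=-2.80164 |R|=1.02493 →lo
  mid=-2.78972 |R|=1.00669 →lo
  mid=-2.78376 |R|=0.99769 →hi
  mid=-2.78674 |R|=1.00218 →lo
  ...
  [-2.78543,-2.78525] ⇒ x*=-2.7853
Stable set (-2.7853, 0).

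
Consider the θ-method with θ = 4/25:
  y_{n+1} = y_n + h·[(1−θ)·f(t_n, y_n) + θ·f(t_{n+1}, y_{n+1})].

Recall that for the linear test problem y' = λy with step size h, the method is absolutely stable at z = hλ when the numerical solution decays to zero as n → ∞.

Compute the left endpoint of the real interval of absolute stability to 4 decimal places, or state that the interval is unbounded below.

z* = -2.9412.

Set f=λy, z=hλ:
  y_{n+1} = y_n + z·[21/25·y_n + 4/25·y_{n+1}] ⇒ (1 − 4/25z)y_{n+1} = (1 + 21/25z)y_n
  so R(z) = (1 + 21/25z)/(1 − 4/25z).

Boundary: |R(x)|=1, x<0.
x=-1.32: |R|=0.0898
R=−1: 1+21/25x = −1+4/25x ⇒ -17/25x=2 ⇒ x=2/(-17/25)=-2.9412
Confirm numerically:
  x=-2.404: |R|=0.73619 <1
  x=-1.870: |R|=0.43935 <1
  x=-1.856: |R|=0.43104 <1
  x=-3.421: |R|=1.21086 >1
  x=-3.162: |R|=1.09971 >1
So |R|<1 on (-2.9412, 0).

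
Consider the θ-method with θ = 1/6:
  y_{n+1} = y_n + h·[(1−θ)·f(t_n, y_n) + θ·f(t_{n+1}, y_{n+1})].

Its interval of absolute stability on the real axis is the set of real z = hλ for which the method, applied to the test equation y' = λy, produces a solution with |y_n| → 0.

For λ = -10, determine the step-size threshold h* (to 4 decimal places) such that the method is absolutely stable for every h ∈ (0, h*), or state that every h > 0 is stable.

(-3.0000,0); λ=-10 ⇒ h* = (3)/10 = 0.3000.

Set f=λy, z=hλ:
  y_{n+1} = y_n + z·[5/6·y_n + 1/6·y_{n+1}] ⇒ (1 − 1/6z)y_{n+1} = (1 + 5/6z)y_n
  R(z) = (1 + 5/6z)/(1 − 1/6z).

Need |R(x)|<1, x<0.
x=-1.55: |R|=0.2318
R=−1: 1+5/6x = −1+1/6x ⇒ -2/3x=2 ⇒ x=2/(-2/3)=-3.0000
Confirm numerically:
  x=-2.470: |R|=0.74970 <1
  x=-1.554: |R|=0.23431 <1
  x=-1.443: |R|=0.16324 <1
  x=-3.519: |R|=1.21809 >1
  x=-3.341: |R|=1.14602 >1
  x=-3.110: |R|=1.04830 >1
Stable set (-3.0000, 0).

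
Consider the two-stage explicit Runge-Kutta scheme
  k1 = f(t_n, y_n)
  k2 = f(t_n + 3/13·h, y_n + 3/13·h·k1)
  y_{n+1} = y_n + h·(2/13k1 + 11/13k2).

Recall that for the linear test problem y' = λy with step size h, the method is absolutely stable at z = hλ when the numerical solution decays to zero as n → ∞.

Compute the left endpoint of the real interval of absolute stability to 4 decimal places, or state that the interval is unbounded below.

left endpoint -5.1212.

With y'=λy (z=hλ):
  k1=λy_n ⇒ h·k1=z·y_n;  k2=λ(1+3/13z)y_n ⇒ h·k2=z(1+3/13z)y_n
  y_{n+1}/y_n = 1 + 2/13z + 11/13z(1+3/13z) = 1 + z + 33/169z²
  Hence R(z) = 1 + z + 33/169z².

Solve |R(x)|<1 on ℝ⁻.
x=-1.17: |R|=0.0973
R=1: x+33/169x²=0 ⇒ x=−169/33=-5.1212; min R=1−1/(4·33/169)=-0.2803>−1
Confirm numerically:
  x=-4.618: |R|=0.54623 <1
  x=-3.358: |R|=0.15615 <1
  x=-3.042: |R|=0.23505 <1
  x=-5.496: |R|=1.40222 >1
  x=-5.253: |R|=1.13518 >1
  x=-5.180: |R|=1.05946 >1
Interval (-5.1212, 0).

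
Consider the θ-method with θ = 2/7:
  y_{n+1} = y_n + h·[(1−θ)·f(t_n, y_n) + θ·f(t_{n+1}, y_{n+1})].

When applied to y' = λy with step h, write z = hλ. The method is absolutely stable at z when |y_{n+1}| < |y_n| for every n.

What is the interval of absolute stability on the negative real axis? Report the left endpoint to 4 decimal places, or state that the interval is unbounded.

Set f=λy, z=hλ:
  y_{n+1} = y_n + z·[5/7·y_n + 2/7·y_{n+1}] ⇒ (1 − 2/7z)y_{n+1} = (1 + 5/7z)y_n
  Hence R(z) = (1 + 5/7z)/(1 − 2/7z).

Solve |R(x)|<1 on ℝ⁻.
x=-1.27: |R|=0.0681
R=−1: 1+5/7x = −1+2/7x ⇒ -3/7x=2 ⇒ x=2/(-3/7)=-4.6667
Confirm numerically:
  x=-3.932: |R|=0.85172 <1
  x=-3.343: |R|=0.70985 <1
  x=-3.211: |R|=0.67464 <1
  x=-5.176: |R|=1.08806 >1
  x=-5.060: |R|=1.06893 >1
  x=-4.927: |R|=1.04634 >1
Stable set (-4.6667, 0).

z∈(-4.6667,0).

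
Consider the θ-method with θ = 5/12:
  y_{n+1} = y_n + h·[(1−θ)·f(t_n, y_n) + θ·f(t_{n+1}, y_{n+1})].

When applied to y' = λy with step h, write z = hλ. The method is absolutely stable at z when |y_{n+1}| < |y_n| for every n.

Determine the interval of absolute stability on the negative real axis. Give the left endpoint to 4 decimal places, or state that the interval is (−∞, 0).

(-12.0000, 0).

Set f=λy, z=hλ:
  y_{n+1} = y_n + z·[7/12·y_n + 5/12·y_{n+1}] ⇒ (1 − 5/12z)y_{n+1} = (1 + 7/12z)y_n
  so R(z) = (1 + 7/12z)/(1 − 5/12z).

Boundary: |R(x)|=1, x<0.
x=-1.61: |R|=0.0364
R=−1: 1+7/12x = −1+5/12x ⇒ -1/6x=2 ⇒ x=2/(-1/6)=-12.0000
Confirm numerically:
  x=-9.769: |R|=0.92667 <1
  x=-6.170: |R|=0.72789 <1
  x=-5.964: |R|=0.71133 <1
  x=-12.401: |R|=1.01084 >1
  x=-12.106: |R|=1.00292 >1
So |R|<1 on (-12.0000, 0).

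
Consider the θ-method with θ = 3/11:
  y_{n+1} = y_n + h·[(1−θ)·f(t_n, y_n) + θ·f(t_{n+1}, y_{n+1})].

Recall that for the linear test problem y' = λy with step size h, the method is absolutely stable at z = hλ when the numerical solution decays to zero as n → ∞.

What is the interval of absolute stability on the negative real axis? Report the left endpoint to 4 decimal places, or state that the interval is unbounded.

On y'=λy, z=hλ:
  y_{n+1} = y_n + z·[8/11·y_n + 3/11·y_{n+1}] ⇒ (1 − 3/11z)y_{n+1} = (1 + 8/11z)y_n
  so R(z) = (1 + 8/11z)/(1 − 3/11z).

Need |R(x)|<1, x<0.
x=-0.76: |R|=0.3705
R=−1: 1+8/11x = −1+3/11x ⇒ -5/11x=2 ⇒ x=2/(-5/11)=-4.4000
Confirm numerically:
  x=-4.327: |R|=0.98478 <1
  x=-3.026: |R|=0.65783 <1
  x=-2.421: |R|=0.45819 <1
  x=-1.854: |R|=0.23137 <1
  x=-4.659: |R|=1.05185 >1
  x=-4.595: |R|=1.03934 >1
Stable set (-4.4000, 0).

(-4.4000, 0).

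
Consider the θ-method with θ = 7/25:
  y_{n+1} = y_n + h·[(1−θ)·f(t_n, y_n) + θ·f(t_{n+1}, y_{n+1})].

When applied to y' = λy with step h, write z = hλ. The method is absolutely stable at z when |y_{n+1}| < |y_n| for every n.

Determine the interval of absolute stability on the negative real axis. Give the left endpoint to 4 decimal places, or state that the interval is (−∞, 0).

(-4.5455, 0).

Set f=λy, z=hλ:
  y_{n+1} = y_n + z·[18/25·y_n + 7/25·y_{n+1}] ⇒ (1 − 7/25z)y_{n+1} = (1 + 18/25z)y_n
  R(z) = (1 + 18/25z)/(1 − 7/25z).

Solve |R(x)|<1 on ℝ⁻.
x=-1.53: |R|=0.0711
R=−1: 1+18/25x = −1+7/25x ⇒ -11/25x=2 ⇒ x=2/(-11/25)=-4.5455
Confirm numerically:
  x=-4.380: |R|=0.96730 <1
  x=-3.888: |R|=0.86150 <1
  x=-3.334: |R|=0.72432 <1
  x=-2.393: |R|=0.43290 <1
  x=-5.067: |R|=1.09488 >1
  x=-4.756: |R|=1.03973 >1
  x=-4.582: |R|=1.00704 >1
Stable set (-4.5455, 0).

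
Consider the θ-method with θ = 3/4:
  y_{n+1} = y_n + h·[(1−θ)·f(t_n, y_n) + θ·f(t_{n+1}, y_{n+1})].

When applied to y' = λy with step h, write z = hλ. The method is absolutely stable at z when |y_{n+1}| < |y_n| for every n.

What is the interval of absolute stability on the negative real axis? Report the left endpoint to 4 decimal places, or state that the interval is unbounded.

interval (−∞, 0).

On y'=λy, z=hλ:
  y_{n+1} = y_n + z·[1/4·y_n + 3/4·y_{n+1}] ⇒ (1 − 3/4z)y_{n+1} = (1 + 1/4z)y_n
  Hence R(z) = (1 + 1/4z)/(1 − 3/4z).

Solve |R(x)|<1 on ℝ⁻.
x=-0.84: |R|=0.4847
x=-2: |R|=0.2000
x=-10: |R|=0.1765
x=-100: |R|=0.3158
θ=3/4≥1/2 ⇒ |1+1/4x|<|1−3/4x| ∀x<0 ⇒ stable on all of ℝ⁻.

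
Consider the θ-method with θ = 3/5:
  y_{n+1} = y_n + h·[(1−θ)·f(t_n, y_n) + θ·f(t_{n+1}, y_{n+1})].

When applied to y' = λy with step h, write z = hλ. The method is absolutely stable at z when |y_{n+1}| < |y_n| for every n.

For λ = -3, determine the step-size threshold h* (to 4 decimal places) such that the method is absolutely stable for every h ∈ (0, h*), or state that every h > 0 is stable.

(−∞, 0) — no finite endpoint. Any h>0 works for λ=-3.

On y'=λy, z=hλ:
  y_{n+1} = y_n + z·[2/5·y_n + 3/5·y_{n+1}] ⇒ (1 − 3/5z)y_{n+1} = (1 + 2/5z)y_n
  R(z) = (1 + 2/5z)/(1 − 3/5z).

Boundary: |R(x)|=1, x<0.
x=-0.46: |R|=0.6395
x=-2: |R|=0.0909
x=-10: |R|=0.4286
x=-100: |R|=0.6393
θ=3/5≥1/2 ⇒ |1+2/5x|<|1−3/5x| ∀x<0 ⇒ stable on all of ℝ⁻.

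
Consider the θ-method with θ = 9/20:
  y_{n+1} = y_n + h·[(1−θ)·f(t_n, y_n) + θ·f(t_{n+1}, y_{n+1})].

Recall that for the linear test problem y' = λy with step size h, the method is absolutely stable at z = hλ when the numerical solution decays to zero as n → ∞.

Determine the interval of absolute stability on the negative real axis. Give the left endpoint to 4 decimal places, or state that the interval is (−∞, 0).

(-20.0000, 0).

Set f=λy, z=hλ:
  y_{n+1} = y_n + z·[11/20·y_n + 9/20·y_{n+1}] ⇒ (1 − 9/20z)y_{n+1} = (1 + 11/20z)y_n
  ⇒ R(z) = (1 + 11/20z)/(1 − 9/20z).

Solve |R(x)|<1 on ℝ⁻.
x=-0.87: |R|=0.3748
R=−1: 1+11/20x = −1+9/20x ⇒ -1/10x=2 ⇒ x=2/(-1/10)=-20.0000
Confirm numerically:
  x=-19.824: |R|=0.99823 <1
  x=-13.718: |R|=0.91242 <1
  x=-11.202: |R|=0.85436 <1
  x=-9.656: |R|=0.80648 <1
  x=-20.581: |R|=1.00566 >1
  x=-20.565: |R|=1.00551 >1
Stable set (-20.0000, 0).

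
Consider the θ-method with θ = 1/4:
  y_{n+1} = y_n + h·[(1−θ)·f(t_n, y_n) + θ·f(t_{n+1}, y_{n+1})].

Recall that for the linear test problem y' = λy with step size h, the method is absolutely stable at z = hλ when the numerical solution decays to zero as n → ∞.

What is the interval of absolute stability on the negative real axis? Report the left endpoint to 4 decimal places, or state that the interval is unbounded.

With y'=λy (z=hλ):
  y_{n+1} = y_n + z·[3/4·y_n + 1/4·y_{n+1}] ⇒ (1 − 1/4z)y_{n+1} = (1 + 3/4z)y_n
  ⇒ R(z) = (1 + 3/4z)/(1 − 1/4z).

Need |R(x)|<1, x<0.
x=-0.39: |R|=0.6446
R=−1: 1+3/4x = −1+1/4x ⇒ -1/2x=2 ⇒ x=2/(-1/2)=-4.0000
Confirm numerically:
  x=-2.513: |R|=0.54337 <1
  x=-2.151: |R|=0.39880 <1
  x=-1.994: |R|=0.33066 <1
  x=-1.825: |R|=0.25322 <1
  x=-4.375: |R|=1.08955 >1
  x=-4.361: |R|=1.08635 >1
  x=-4.166: |R|=1.04066 >1
Stable set (-4.0000, 0).

(-4.0000, 0).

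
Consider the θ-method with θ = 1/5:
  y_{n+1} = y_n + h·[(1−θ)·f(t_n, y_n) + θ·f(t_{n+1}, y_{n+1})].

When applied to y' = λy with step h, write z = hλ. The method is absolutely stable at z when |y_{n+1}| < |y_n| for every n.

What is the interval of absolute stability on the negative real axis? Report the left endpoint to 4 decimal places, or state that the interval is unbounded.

z∈(-3.3333,0).

Test eqn y'=λy, z=hλ:
  y_{n+1} = y_n + z·[4/5·y_n + 1/5·y_{n+1}] ⇒ (1 − 1/5z)y_{n+1} = (1 + 4/5z)y_n
  Hence R(z) = (1 + 4/5z)/(1 − 1/5z).

Find x<0 with |R(x)|<1.
x=-1.24: |R|=0.0064
R=−1: 1+4/5x = −1+1/5x ⇒ -3/5x=2 ⇒ x=2/(-3/5)=-3.3333
Confirm numerically:
  x=-3.224: |R|=0.96012 <1
  x=-2.460: |R|=0.64879 <1
  x=-2.251: |R|=0.55220 <1
  x=-3.643: |R|=1.10749 >1
  x=-3.468: |R|=1.04771 >1
Interval (-3.3333, 0).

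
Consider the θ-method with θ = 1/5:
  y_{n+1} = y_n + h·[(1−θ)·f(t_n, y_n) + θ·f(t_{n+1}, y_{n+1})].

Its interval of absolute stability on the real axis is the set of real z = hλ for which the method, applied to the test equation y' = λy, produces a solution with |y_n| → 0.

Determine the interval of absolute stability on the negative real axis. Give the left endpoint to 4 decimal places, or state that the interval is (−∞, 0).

Set f=λy, z=hλ:
  y_{n+1} = y_n + z·[4/5·y_n + 1/5·y_{n+1}] ⇒ (1 − 1/5z)y_{n+1} = (1 + 4/5z)y_n
  R(z) = (1 + 4/5z)/(1 − 1/5z).

Boundary: |R(x)|=1, x<0.
x=-0.75: |R|=0.3478
R=−1: 1+4/5x = −1+1/5x ⇒ -3/5x=2 ⇒ x=2/(-3/5)=-3.3333
Confirm numerically:
  x=-2.788: |R|=0.78993 <1
  x=-1.532: |R|=0.17269 <1
  x=-1.495: |R|=0.15089 <1
  x=-3.893: |R|=1.18880 >1
  x=-3.544: |R|=1.07397 >1
Interval (-3.3333, 0).

(-3.3333, 0).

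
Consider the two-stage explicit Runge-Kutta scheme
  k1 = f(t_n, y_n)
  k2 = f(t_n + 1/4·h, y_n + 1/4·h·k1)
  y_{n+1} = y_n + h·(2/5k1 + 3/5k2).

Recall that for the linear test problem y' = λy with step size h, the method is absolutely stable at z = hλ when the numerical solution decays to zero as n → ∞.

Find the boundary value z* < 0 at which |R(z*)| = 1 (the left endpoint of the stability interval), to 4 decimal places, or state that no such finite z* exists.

z* = -6.6667.

With y'=λy (z=hλ):
  k1=λy_n ⇒ h·k1=z·y_n;  k2=λ(1+1/4z)y_n ⇒ h·k2=z(1+1/4z)y_n
  y_{n+1}/y_n = 1 + 2/5z + 3/5z(1+1/4z) = 1 + z + 3/20z²
  so R(z) = 1 + z + 3/20z².

Find x<0 with |R(x)|<1.
x=-0.43: |R|=0.5977
R=1: x+3/20x²=0 ⇒ x=−20/3=-6.6667; min R=1−1/(4·3/20)=-0.6667>−1
Confirm numerically:
  x=-6.626: |R|=0.95958 <1
  x=-4.426: |R|=0.48758 <1
  x=-3.189: |R|=0.66354 <1
  x=-2.727: |R|=0.61152 <1
  x=-7.050: |R|=1.40537 >1
  x=-6.839: |R|=1.17679 >1
  x=-6.749: |R|=1.08335 >1
Interval (-6.6667, 0).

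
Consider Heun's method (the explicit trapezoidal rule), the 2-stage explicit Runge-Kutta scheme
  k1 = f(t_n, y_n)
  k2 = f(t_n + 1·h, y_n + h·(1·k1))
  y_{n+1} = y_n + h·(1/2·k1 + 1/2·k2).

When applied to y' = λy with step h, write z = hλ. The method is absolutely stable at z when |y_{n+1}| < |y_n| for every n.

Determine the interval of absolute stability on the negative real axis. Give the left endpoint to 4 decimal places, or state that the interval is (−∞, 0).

With y'=λy (z=hλ):
  order 2, 2-stage ⇒ R(z)=1+z+z^2/2
  (e.g. R(-0.86)=0.50980, |R|=0.50980)

Need |R(x)|<1, x<0.
x=-0.86: |R|=0.5098
|R(-1.9)|=0.9050 |R(-1.57)|=0.6624 |R(-1.07)|=0.5025
Bisect:
  x_lo=-2.7966 |R|=2.1139  x_hi=-0.2777 |R|=0.7609
  mid=-1.53714 |R|=0.64426 →hi
  mid=-2.16687 |R|=1.18080 →lo
  mid=-1.85201 |R|=0.86296 →hi
  mid=-2.00944 |R|=1.00949 →lo
  mid=-1.93072 |R|=0.93312 →hi
  mid=-1.97008 |R|=0.97053 →hi
  mid=-1.98976 |R|=0.98981 →hi
  mid=-1.99960 |R|=0.99960 →hi
  mid=-2.00452 |R|=1.00453 →lo
  ...
  [-2.00006,-1.99991] ⇒ x*=-2.0000
Interval (-2.0000, 0).

(-2.0000, 0).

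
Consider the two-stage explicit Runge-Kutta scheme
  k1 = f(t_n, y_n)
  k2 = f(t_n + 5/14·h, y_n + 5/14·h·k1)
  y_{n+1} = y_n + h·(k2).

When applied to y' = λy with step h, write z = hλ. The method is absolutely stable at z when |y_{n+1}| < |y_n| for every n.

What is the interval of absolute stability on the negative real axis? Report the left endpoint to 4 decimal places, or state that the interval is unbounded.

z∈(-2.8000,0).

With y'=λy (z=hλ):
  k1=λy_n ⇒ h·k1=z·y_n;  k2=λ(1+5/14z)y_n ⇒ h·k2=z(1+5/14z)y_n
  y_{n+1}/y_n = 1 + z(1+5/14z) = 1 + z + 5/14z²
  ⇒ R(z) = 1 + z + 5/14z².

Find x<0 with |R(x)|<1.
x=-1.13: |R|=0.3260
R=1: x+5/14x²=0 ⇒ x=−14/5=-2.8000; min R=1−1/(4·5/14)=0.3000>−1
Confirm numerically:
  x=-2.477: |R|=0.71426 <1
  x=-2.422: |R|=0.67303 <1
  x=-1.520: |R|=0.30514 <1
  x=-3.282: |R|=1.56497 >1
  x=-3.172: |R|=1.42142 >1
Interval (-2.8000, 0).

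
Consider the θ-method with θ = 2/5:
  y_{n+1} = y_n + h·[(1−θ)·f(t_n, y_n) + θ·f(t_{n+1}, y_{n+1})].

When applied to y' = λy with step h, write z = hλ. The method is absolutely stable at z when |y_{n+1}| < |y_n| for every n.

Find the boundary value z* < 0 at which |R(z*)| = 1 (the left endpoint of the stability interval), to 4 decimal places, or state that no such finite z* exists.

left endpoint -10.0000.

Set f=λy, z=hλ:
  y_{n+1} = y_n + z·[3/5·y_n + 2/5·y_{n+1}] ⇒ (1 − 2/5z)y_{n+1} = (1 + 3/5z)y_n
  Hence R(z) = (1 + 3/5z)/(1 − 2/5z).

Solve |R(x)|<1 on ℝ⁻.
x=-0.52: |R|=0.5695
R=−1: 1+3/5x = −1+2/5x ⇒ -1/5x=2 ⇒ x=2/(-1/5)=-10.0000
Confirm numerically:
  x=-7.866: |R|=0.89707 <1
  x=-5.462: |R|=0.71502 <1
  x=-5.017: |R|=0.66855 <1
  x=-10.508: |R|=1.01953 >1
  x=-10.495: |R|=1.01905 >1
  x=-10.337: |R|=1.01313 >1
Interval (-10.0000, 0).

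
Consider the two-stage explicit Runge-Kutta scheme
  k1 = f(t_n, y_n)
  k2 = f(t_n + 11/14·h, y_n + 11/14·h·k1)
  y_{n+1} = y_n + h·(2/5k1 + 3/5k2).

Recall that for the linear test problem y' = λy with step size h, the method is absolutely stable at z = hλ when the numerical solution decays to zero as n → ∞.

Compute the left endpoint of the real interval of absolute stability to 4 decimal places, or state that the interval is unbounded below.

z* = -2.1212.

Set f=λy, z=hλ:
  k1=λy_n ⇒ h·k1=z·y_n;  k2=λ(1+11/14z)y_n ⇒ h·k2=z(1+11/14z)y_n
  y_{n+1}/y_n = 1 + 2/5z + 3/5z(1+11/14z) = 1 + z + 33/70z²
  so R(z) = 1 + z + 33/70z².

Find x<0 with |R(x)|<1.
x=-1.59: |R|=0.6018
R=1: x+33/70x²=0 ⇒ x=−70/33=-2.1212; min R=1−1/(4·33/70)=0.4697>−1
Confirm numerically:
  x=-1.945: |R|=0.83843 <1
  x=-1.898: |R|=0.80028 <1
  x=-1.649: |R|=0.63291 <1
  x=-0.878: |R|=0.48542 <1
  x=-2.451: |R|=1.38106 >1
  x=-2.286: |R|=1.17759 >1
Interval (-2.1212, 0).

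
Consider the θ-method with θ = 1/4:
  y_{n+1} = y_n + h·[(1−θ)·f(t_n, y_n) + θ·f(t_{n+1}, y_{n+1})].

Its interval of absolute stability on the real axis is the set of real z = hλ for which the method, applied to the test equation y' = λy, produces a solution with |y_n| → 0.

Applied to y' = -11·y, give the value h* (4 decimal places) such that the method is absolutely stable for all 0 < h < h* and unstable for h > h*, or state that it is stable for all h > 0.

(-4.0000,0); λ=-11 ⇒ h* = (4)/11 = 0.3636.

Set f=λy, z=hλ:
  y_{n+1} = y_n + z·[3/4·y_n + 1/4·y_{n+1}] ⇒ (1 − 1/4z)y_{n+1} = (1 + 3/4z)y_n
  ⇒ R(z) = (1 + 3/4z)/(1 − 1/4z).

Boundary: |R(x)|=1, x<0.
x=-1.23: |R|=0.0593
R=−1: 1+3/4x = −1+1/4x ⇒ -1/2x=2 ⇒ x=2/(-1/2)=-4.0000
Confirm numerically:
  x=-2.981: |R|=0.70806 <1
  x=-2.337: |R|=0.47515 <1
  x=-2.326: |R|=0.47076 <1
  x=-2.058: |R|=0.35886 <1
  x=-4.288: |R|=1.06950 >1
  x=-4.048: |R|=1.01193 >1
  x=-4.021: |R|=1.00524 >1
Interval (-4.0000, 0).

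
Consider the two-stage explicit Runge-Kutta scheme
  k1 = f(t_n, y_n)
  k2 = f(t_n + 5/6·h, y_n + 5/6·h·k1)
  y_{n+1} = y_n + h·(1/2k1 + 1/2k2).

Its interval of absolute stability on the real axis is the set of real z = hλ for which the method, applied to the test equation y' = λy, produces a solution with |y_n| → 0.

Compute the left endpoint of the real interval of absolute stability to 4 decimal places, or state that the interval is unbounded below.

With y'=λy (z=hλ):
  k1=λy_n ⇒ h·k1=z·y_n;  k2=λ(1+5/6z)y_n ⇒ h·k2=z(1+5/6z)y_n
  y_{n+1}/y_n = 1 + 1/2z + 1/2z(1+5/6z) = 1 + z + 5/12z²
  ⇒ R(z) = 1 + z + 5/12z².

Need |R(x)|<1, x<0.
x=-0.56: |R|=0.5707
R=1: x+5/12x²=0 ⇒ x=−12/5=-2.4000; min R=1−1/(4·5/12)=0.4000>−1
Confirm numerically:
  x=-2.194: |R|=0.81168 <1
  x=-1.815: |R|=0.55759 <1
  x=-1.113: |R|=0.40315 <1
  x=-2.775: |R|=1.43359 >1
  x=-2.703: |R|=1.34125 >1
Interval (-2.4000, 0).

left endpoint -2.4000.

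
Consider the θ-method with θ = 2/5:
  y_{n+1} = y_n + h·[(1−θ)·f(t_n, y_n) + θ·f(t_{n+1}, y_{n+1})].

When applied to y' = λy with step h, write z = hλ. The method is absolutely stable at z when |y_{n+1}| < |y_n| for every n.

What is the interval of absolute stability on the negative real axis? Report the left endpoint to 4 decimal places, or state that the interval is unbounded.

Test eqn y'=λy, z=hλ:
  y_{n+1} = y_n + z·[3/5·y_n + 2/5·y_{n+1}] ⇒ (1 − 2/5z)y_{n+1} = (1 + 3/5z)y_n
  Hence R(z) = (1 + 3/5z)/(1 − 2/5z).

Need |R(x)|<1, x<0.
x=-1.1: |R|=0.2361
R=−1: 1+3/5x = −1+2/5x ⇒ -1/5x=2 ⇒ x=2/(-1/5)=-10.0000
Confirm numerically:
  x=-8.426: |R|=0.92797 <1
  x=-6.974: |R|=0.84030 <1
  x=-4.609: |R|=0.62083 <1
  x=-10.527: |R|=1.02023 >1
  x=-10.338: |R|=1.01316 >1
  x=-10.332: |R|=1.01294 >1
So |R|<1 on (-10.0000, 0).

z∈(-10.0000,0).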